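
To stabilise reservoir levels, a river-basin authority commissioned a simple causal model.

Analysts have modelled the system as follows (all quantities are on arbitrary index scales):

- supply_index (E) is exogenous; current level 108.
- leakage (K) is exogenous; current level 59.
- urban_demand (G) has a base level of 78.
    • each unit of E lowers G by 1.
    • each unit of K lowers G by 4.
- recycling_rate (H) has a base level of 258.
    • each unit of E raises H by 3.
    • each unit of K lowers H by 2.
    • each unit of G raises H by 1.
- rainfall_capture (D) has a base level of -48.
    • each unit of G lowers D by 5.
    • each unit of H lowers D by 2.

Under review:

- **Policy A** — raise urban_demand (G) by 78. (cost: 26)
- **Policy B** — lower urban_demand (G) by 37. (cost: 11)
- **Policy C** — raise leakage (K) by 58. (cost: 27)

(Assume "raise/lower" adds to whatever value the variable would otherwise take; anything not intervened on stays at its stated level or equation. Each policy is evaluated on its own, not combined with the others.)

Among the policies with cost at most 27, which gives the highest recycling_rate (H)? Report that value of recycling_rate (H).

276

Policy A (G + 78):
  E = 108
  K = 59
  G = 78 − 108 − 4·59 (+78 from intervention) = -188
  H = 258 + 3·108 − 2·59 + (-188) = 276
Policy B (G − 37):
  E = 108
  K = 59
  G = 78 − 108 − 4·59 (−37 from intervention) = -303
  H = 258 + 3·108 − 2·59 + (-303) = 161
Policy C (K + 58):
  E = 108
  K = 59 + 58 = 117
  G = 78 − 108 − 4·117 = -498
  H = 258 + 3·108 − 2·117 + (-498) = -150
Comparing — Policy A: H=276, Policy B: H=161, Policy C: H=-150. Highest is 276 (Policy A).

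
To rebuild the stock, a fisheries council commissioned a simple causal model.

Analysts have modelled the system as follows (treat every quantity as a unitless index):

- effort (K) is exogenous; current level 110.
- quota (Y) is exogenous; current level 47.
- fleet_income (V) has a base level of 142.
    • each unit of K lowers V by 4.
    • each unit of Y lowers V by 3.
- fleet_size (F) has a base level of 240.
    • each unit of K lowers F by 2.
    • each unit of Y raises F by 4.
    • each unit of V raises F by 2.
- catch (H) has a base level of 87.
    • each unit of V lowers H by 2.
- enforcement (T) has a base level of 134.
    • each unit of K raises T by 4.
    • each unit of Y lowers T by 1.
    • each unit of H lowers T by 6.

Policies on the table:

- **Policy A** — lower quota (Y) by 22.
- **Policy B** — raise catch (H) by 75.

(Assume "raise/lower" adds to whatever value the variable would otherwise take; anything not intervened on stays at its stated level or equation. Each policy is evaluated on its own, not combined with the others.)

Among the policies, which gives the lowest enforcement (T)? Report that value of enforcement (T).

-5713

Policy A (Y − 22):
  K = 110
  Y = 47 − 22 = 25
  V = 142 − 4·110 − 3·25 = -373
  H = 87 − 2·(-373) = 833
  T = 134 + 4·110 − 25 − 6·833 = -4449
Policy B (H + 75):
  K = 110
  Y = 47
  V = 142 − 4·110 − 3·47 = -439
  H = 87 − 2·(-439) (+75 from intervention) = 1040
  T = 134 + 4·110 − 47 − 6·1040 = -5713
Comparing — Policy A: T=-4449, Policy B: T=-5713. Lowest is -5713 (Policy B).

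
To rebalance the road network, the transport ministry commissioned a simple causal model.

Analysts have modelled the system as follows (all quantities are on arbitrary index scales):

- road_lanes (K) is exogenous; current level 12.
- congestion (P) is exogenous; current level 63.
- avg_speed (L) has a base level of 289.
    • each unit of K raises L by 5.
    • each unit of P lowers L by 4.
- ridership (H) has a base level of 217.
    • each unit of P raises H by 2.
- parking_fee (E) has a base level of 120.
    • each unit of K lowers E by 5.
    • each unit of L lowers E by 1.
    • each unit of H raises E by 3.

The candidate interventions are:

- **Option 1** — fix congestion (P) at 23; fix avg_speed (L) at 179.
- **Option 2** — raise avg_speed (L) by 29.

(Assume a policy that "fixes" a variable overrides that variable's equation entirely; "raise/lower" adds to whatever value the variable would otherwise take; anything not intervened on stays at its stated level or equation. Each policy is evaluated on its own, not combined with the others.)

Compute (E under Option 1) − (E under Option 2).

-293

Option 1 (P := 23, L := 179):
  K = 12
  P = 23
  L = 179
  H = 217 + 2·23 = 263
  E = 120 − 5·12 − 179 + 3·263 = 670
Option 2 (L + 29):
  K = 12
  P = 63
  L = 289 + 5·12 − 4·63 (+29 from intervention) = 126
  H = 217 + 2·63 = 343
  E = 120 − 5·12 − 126 + 3·343 = 963
E: 670 − 963 = -293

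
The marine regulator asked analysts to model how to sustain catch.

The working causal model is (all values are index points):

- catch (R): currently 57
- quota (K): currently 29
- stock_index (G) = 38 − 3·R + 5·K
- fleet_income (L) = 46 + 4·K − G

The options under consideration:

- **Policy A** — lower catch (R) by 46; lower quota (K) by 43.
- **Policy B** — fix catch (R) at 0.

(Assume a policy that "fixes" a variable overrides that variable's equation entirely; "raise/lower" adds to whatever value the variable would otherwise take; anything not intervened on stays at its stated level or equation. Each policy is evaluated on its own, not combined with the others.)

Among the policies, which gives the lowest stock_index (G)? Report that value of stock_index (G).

Policy A (R − 46, K − 43):
  R = 57 − 46 = 11
  K = 29 − 43 = -14
  G = 38 − 3·11 + 5·(-14) = -65
Policy B (R := 0):
  R = 0
  K = 29
  G = 38 − 3·0 + 5·29 = 183
Comparing — Policy A: G=-65, Policy B: G=183. Lowest is -65 (Policy A).

-65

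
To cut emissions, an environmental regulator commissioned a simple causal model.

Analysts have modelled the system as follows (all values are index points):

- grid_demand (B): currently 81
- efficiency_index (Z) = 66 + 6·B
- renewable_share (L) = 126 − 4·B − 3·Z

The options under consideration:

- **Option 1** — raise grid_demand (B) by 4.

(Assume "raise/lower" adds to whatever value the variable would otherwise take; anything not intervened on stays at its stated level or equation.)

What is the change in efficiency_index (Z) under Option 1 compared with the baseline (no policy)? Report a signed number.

Baseline:
  B = 81
  Z = 66 + 6·81 = 552
Option 1 (B + 4):
  B = 81 + 4 = 85
  Z = 66 + 6·85 = 576
Change in Z: 576 − 552 = 24

24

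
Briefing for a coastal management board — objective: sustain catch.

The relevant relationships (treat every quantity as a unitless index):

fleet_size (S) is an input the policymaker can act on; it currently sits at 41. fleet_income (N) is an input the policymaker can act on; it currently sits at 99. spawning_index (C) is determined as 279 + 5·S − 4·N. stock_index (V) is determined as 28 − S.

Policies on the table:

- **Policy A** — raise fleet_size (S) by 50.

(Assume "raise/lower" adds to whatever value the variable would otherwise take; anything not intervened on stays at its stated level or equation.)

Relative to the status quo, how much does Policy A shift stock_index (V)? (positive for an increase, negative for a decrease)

Baseline:
  S = 41
  V = 28 − 41 = -13
Policy A (S + 50):
  S = 41 + 50 = 91
  V = 28 − 91 = -63
Change in V: -63 − (-13) = -50

-50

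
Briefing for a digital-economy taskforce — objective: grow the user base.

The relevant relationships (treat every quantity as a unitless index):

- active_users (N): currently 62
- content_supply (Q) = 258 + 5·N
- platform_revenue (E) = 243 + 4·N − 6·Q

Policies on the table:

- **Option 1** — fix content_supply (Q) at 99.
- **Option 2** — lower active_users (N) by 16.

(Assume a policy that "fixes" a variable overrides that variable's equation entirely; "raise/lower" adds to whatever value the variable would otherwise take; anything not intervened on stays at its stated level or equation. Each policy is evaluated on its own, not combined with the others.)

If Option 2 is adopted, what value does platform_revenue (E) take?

Option 2 (N − 16):
  N = 62 − 16 = 46
  Q = 258 + 5·46 = 488
  E = 243 + 4·46 − 6·488 = -2501

-2501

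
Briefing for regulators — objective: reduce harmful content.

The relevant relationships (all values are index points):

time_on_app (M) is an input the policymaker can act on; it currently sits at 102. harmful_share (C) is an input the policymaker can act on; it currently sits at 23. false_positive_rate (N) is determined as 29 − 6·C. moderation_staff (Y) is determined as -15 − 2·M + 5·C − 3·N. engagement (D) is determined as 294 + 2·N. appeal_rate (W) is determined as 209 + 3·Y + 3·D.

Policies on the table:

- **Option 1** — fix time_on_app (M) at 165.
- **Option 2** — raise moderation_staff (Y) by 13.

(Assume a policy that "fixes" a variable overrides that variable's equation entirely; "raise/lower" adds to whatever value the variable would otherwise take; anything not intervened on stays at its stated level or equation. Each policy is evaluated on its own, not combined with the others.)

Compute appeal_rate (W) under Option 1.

Option 1 (M := 165):
  M = 165
  C = 23
  N = 29 − 6·23 = -109
  Y = -15 − 2·165 + 5·23 − 3·(-109) = 97
  D = 294 + 2·(-109) = 76
  W = 209 + 3·97 + 3·76 = 728

728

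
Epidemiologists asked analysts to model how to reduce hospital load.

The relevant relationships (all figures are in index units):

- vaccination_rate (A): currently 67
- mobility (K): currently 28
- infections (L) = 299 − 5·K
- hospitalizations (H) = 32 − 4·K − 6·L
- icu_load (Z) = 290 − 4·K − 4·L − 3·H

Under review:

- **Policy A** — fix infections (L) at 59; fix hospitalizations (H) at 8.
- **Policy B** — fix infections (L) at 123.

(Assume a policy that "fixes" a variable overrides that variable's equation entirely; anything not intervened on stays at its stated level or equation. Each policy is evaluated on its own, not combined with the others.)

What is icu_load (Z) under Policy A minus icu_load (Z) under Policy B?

Policy A (L := 59, H := 8):
  K = 28
  L = 59
  H = 8
  Z = 290 − 4·28 − 4·59 − 3·8 = -82
Policy B (L := 123):
  K = 28
  L = 123
  H = 32 − 4·28 − 6·123 = -818
  Z = 290 − 4·28 − 4·123 − 3·(-818) = 2140
Z: -82 − 2140 = -2222

-2222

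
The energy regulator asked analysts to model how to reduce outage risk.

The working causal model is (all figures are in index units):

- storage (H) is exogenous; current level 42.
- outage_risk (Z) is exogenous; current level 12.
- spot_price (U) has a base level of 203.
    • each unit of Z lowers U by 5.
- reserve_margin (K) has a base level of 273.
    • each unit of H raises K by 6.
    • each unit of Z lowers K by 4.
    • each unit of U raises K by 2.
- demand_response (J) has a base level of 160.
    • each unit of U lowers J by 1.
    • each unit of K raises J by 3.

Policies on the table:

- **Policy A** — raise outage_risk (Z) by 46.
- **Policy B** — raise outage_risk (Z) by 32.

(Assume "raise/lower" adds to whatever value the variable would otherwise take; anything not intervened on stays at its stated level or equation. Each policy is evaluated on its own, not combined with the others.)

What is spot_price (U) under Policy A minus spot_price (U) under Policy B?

-70

Policy A (Z + 46):
  Z = 12 + 46 = 58
  U = 203 − 5·58 = -87
Policy B (Z + 32):
  Z = 12 + 32 = 44
  U = 203 − 5·44 = -17
U: -87 − (-17) = -70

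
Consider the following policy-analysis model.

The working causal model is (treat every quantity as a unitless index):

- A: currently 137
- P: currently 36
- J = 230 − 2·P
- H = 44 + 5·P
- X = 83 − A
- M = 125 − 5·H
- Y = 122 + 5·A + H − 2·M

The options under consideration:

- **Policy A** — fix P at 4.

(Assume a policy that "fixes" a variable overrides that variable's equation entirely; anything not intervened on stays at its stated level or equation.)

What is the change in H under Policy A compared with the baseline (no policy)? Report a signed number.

-160

Baseline:
  P = 36
  H = 44 + 5·36 = 224
Policy A (P := 4):
  P = 4
  H = 44 + 5·4 = 64
Change in H: 64 − 224 = -160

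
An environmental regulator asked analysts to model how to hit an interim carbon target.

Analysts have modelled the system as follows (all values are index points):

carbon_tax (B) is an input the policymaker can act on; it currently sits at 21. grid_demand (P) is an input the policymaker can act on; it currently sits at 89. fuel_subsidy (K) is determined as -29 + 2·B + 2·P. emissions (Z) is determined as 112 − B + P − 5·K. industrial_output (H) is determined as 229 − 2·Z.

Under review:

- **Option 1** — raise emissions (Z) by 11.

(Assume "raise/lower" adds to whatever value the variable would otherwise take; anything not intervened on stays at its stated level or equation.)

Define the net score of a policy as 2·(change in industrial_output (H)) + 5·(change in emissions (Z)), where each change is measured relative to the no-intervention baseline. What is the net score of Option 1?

Baseline:
  B = 21
  P = 89
  K = -29 + 2·21 + 2·89 = 191
  Z = 112 − 21 + 89 − 5·191 = -775
  H = 229 − 2·(-775) = 1779
Option 1 (Z + 11):
  B = 21
  P = 89
  K = -29 + 2·21 + 2·89 = 191
  Z = 112 − 21 + 89 − 5·191 (+11 from intervention) = -764
  H = 229 − 2·(-764) = 1757
ΔH = 1757 − 1779 = -22; ΔZ = -764 − (-775) = 11
Score = 2·(-22) + 5·11 = 11

11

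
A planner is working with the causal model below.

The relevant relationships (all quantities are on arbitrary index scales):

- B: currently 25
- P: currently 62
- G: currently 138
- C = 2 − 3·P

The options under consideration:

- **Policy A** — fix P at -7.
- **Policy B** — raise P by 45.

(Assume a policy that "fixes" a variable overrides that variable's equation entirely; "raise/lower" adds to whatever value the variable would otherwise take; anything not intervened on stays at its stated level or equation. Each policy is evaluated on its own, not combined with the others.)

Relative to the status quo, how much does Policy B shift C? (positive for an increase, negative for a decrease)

-135

Baseline:
  P = 62
  C = 2 − 3·62 = -184
Policy B (P + 45):
  P = 62 + 45 = 107
  C = 2 − 3·107 = -319
Change in C: -319 − (-184) = -135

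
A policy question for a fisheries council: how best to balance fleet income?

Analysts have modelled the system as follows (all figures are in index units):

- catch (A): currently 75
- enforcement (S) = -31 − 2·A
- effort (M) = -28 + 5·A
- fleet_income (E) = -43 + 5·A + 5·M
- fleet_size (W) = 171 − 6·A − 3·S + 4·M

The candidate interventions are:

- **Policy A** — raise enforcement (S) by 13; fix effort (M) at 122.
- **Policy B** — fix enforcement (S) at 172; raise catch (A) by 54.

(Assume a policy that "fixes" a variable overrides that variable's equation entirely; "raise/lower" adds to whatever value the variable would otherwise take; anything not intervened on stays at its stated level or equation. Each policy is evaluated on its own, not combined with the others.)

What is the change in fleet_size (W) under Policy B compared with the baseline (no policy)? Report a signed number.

-303

Baseline:
  A = 75
  S = -31 − 2·75 = -181
  M = -28 + 5·75 = 347
  W = 171 − 6·75 − 3·(-181) + 4·347 = 1652
Policy B (S := 172, A + 54):
  A = 75 + 54 = 129
  S = 172
  M = -28 + 5·129 = 617
  W = 171 − 6·129 − 3·172 + 4·617 = 1349
Change in W: 1349 − 1652 = -303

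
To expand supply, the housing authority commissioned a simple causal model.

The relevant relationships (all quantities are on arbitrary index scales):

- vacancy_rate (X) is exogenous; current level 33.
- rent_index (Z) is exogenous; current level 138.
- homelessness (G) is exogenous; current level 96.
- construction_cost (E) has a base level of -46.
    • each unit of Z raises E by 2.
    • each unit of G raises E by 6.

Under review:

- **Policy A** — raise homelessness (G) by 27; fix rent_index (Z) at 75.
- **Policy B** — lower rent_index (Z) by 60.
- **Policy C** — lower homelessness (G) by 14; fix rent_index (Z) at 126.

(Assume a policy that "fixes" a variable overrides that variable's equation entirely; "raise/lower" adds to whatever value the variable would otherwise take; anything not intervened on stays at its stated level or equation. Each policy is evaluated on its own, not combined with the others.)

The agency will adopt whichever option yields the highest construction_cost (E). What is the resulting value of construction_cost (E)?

842

Policy A (G + 27, Z := 75):
  Z = 75
  G = 96 + 27 = 123
  E = -46 + 2·75 + 6·123 = 842
Policy B (Z − 60):
  Z = 138 − 60 = 78
  G = 96
  E = -46 + 2·78 + 6·96 = 686
Policy C (G − 14, Z := 126):
  Z = 126
  G = 96 − 14 = 82
  E = -46 + 2·126 + 6·82 = 698
Comparing — Policy A: E=842, Policy B: E=686, Policy C: E=698. Highest is 842 (Policy A).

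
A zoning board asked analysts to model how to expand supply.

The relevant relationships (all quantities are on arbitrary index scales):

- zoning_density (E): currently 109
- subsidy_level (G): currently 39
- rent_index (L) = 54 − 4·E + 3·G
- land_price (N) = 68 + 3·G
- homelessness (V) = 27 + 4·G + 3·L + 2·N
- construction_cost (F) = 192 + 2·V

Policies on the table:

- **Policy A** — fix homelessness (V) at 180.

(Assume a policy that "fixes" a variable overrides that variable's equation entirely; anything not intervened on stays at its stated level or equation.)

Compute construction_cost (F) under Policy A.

552

Policy A (V := 180):
  E = 109
  G = 39
  L = 54 − 4·109 + 3·39 = -265
  N = 68 + 3·39 = 185
  V = 180
  F = 192 + 2·180 = 552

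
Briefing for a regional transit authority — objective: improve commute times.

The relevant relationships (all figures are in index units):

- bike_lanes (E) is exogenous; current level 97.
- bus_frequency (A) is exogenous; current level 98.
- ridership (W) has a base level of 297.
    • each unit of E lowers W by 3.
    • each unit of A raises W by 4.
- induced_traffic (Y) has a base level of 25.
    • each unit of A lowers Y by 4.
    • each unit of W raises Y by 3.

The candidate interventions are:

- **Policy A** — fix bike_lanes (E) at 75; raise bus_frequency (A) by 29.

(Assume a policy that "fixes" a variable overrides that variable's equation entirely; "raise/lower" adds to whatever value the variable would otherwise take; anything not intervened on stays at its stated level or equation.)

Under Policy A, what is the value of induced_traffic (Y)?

Policy A (E := 75, A + 29):
  E = 75
  A = 98 + 29 = 127
  W = 297 − 3·75 + 4·127 = 580
  Y = 25 − 4·127 + 3·580 = 1257

1257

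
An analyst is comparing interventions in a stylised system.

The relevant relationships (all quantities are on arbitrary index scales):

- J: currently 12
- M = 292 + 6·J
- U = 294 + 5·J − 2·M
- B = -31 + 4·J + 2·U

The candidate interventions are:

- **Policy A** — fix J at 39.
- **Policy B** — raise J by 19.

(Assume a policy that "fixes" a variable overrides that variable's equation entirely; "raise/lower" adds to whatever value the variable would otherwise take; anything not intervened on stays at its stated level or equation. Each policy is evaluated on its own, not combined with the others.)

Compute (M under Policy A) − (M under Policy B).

Policy A (J := 39):
  J = 39
  M = 292 + 6·39 = 526
Policy B (J + 19):
  J = 12 + 19 = 31
  M = 292 + 6·31 = 478
M: 526 − 478 = 48

48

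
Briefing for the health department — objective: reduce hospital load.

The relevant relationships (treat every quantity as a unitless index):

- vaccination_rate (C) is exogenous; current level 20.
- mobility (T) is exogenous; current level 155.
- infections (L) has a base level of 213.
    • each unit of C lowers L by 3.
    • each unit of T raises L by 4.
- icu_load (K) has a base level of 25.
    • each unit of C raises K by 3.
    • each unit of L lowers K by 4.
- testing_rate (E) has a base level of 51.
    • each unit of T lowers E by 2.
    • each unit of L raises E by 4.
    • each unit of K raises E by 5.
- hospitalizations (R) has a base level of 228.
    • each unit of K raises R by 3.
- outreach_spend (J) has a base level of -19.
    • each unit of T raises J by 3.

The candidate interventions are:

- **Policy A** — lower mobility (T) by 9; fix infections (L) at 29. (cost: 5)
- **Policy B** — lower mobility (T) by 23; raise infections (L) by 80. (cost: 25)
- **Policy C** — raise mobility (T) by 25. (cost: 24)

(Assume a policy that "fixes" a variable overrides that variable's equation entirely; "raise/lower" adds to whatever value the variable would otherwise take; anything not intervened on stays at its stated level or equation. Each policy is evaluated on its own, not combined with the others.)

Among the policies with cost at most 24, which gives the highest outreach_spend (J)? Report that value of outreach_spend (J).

Policy A (T − 9, L := 29):
  T = 155 − 9 = 146
  J = -19 + 3·146 = 419
Policy C (T + 25):
  T = 155 + 25 = 180
  J = -19 + 3·180 = 521
Comparing — Policy A: J=419, Policy C: J=521. Highest is 521 (Policy C).

521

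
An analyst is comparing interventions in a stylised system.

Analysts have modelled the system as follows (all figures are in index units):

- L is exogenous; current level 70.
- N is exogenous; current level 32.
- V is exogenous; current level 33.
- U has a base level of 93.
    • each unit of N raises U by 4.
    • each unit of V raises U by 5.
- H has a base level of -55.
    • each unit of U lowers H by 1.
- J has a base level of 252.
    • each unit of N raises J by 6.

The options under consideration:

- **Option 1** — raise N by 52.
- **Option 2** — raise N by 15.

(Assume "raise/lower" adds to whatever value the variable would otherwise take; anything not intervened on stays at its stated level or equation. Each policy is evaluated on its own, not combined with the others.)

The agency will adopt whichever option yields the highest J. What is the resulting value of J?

Option 1 (N + 52):
  N = 32 + 52 = 84
  J = 252 + 6·84 = 756
Option 2 (N + 15):
  N = 32 + 15 = 47
  J = 252 + 6·47 = 534
Comparing — Option 1: J=756, Option 2: J=534. Highest is 756 (Option 1).

756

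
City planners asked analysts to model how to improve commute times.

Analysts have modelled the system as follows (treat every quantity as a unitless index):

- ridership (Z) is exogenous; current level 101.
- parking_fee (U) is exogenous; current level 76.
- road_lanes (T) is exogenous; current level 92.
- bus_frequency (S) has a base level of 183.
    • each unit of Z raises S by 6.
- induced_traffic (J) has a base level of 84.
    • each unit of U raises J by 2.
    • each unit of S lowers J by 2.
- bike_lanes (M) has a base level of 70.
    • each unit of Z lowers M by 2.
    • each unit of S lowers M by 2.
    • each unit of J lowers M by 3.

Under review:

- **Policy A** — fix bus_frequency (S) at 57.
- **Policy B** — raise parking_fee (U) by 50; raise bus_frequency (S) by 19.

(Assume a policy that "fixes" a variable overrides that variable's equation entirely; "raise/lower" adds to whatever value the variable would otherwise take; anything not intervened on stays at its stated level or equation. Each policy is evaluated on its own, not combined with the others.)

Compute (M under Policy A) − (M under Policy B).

-2704

Policy A (S := 57):
  Z = 101
  U = 76
  S = 57
  J = 84 + 2·76 − 2·57 = 122
  M = 70 − 2·101 − 2·57 − 3·122 = -612
Policy B (U + 50, S + 19):
  Z = 101
  U = 76 + 50 = 126
  S = 183 + 6·101 (+19 from intervention) = 808
  J = 84 + 2·126 − 2·808 = -1280
  M = 70 − 2·101 − 2·808 − 3·(-1280) = 2092
M: -612 − 2092 = -2704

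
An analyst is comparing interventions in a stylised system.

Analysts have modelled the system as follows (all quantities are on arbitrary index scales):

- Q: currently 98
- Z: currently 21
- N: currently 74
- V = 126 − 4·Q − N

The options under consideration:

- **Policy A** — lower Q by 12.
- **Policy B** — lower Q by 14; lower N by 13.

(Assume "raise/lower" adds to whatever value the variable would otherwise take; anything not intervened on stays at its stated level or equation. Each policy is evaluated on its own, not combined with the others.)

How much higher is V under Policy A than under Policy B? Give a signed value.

Policy A (Q − 12):
  Q = 98 − 12 = 86
  N = 74
  V = 126 − 4·86 − 74 = -292
Policy B (Q − 14, N − 13):
  Q = 98 − 14 = 84
  N = 74 − 13 = 61
  V = 126 − 4·84 − 61 = -271
V: -292 − (-271) = -21

-21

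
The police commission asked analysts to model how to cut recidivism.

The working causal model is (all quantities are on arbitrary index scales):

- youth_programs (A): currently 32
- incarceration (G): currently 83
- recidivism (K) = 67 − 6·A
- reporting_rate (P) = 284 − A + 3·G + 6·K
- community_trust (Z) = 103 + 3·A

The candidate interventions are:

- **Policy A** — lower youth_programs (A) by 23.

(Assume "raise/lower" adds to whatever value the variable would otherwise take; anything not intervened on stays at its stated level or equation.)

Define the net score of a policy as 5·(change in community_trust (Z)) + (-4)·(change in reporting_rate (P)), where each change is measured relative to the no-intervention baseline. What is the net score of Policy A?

Baseline:
  A = 32
  G = 83
  K = 67 − 6·32 = -125
  P = 284 − 32 + 3·83 + 6·(-125) = -249
  Z = 103 + 3·32 = 199
Policy A (A − 23):
  A = 32 − 23 = 9
  G = 83
  K = 67 − 6·9 = 13
  P = 284 − 9 + 3·83 + 6·13 = 602
  Z = 103 + 3·9 = 130
ΔZ = 130 − 199 = -69; ΔP = 602 − (-249) = 851
Score = 5·(-69) + (-4)·851 = -3749

-3749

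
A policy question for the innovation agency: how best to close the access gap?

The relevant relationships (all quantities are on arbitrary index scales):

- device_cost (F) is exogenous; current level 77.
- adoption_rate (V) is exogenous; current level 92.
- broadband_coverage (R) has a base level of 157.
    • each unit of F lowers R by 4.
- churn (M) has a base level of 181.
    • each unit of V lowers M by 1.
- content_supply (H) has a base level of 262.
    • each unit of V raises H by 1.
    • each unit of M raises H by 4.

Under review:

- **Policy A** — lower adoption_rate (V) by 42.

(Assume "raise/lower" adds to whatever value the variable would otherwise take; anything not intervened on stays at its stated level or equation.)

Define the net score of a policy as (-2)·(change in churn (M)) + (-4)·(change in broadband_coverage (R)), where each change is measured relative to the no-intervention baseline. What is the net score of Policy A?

-84

Baseline:
  F = 77
  V = 92
  R = 157 − 4·77 = -151
  M = 181 − 92 = 89
Policy A (V − 42):
  F = 77
  V = 92 − 42 = 50
  R = 157 − 4·77 = -151
  M = 181 − 50 = 131
ΔM = 131 − 89 = 42; ΔR = -151 − (-151) = 0
Score = (-2)·42 + (-4)·0 = -84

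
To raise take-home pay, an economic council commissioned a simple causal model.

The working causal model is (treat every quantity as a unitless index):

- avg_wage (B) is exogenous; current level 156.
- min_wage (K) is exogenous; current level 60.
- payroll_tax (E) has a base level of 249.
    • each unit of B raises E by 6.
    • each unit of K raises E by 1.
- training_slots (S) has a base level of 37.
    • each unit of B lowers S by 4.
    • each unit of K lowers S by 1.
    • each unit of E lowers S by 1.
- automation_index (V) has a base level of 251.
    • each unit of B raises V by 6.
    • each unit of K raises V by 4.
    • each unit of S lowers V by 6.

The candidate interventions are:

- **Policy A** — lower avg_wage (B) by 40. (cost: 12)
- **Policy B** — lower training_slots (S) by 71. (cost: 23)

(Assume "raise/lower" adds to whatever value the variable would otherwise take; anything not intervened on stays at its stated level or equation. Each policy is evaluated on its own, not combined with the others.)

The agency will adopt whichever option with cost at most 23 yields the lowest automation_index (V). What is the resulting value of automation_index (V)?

10139

Policy A (B − 40):
  B = 156 − 40 = 116
  K = 60
  E = 249 + 6·116 + 60 = 1005
  S = 37 − 4·116 − 60 − 1005 = -1492
  V = 251 + 6·116 + 4·60 − 6·(-1492) = 10139
Policy B (S − 71):
  B = 156
  K = 60
  E = 249 + 6·156 + 60 = 1245
  S = 37 − 4·156 − 60 − 1245 (−71 from intervention) = -1963
  V = 251 + 6·156 + 4·60 − 6·(-1963) = 13205
Comparing — Policy A: V=10139, Policy B: V=13205. Lowest is 10139 (Policy A).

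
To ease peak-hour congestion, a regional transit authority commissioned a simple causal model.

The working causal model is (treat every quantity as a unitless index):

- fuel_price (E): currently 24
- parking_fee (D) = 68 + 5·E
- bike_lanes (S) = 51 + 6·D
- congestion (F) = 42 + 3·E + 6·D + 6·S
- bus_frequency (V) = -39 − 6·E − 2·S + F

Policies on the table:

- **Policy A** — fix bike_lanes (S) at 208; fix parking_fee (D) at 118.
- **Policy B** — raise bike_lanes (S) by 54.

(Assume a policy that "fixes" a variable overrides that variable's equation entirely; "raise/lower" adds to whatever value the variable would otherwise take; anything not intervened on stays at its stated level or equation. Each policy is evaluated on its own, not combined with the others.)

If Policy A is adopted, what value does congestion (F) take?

Policy A (S := 208, D := 118):
  E = 24
  D = 118
  S = 208
  F = 42 + 3·24 + 6·118 + 6·208 = 2070

2070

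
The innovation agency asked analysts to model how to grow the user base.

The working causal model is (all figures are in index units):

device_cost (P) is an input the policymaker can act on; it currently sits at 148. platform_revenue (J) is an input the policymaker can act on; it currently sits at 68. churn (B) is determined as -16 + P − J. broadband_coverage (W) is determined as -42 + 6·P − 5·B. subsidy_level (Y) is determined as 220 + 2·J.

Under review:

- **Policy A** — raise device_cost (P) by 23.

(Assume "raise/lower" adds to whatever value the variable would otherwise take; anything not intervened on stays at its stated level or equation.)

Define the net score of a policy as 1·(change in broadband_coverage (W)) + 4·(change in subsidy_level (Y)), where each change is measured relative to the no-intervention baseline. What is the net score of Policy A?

23

Baseline:
  P = 148
  J = 68
  B = -16 + 148 − 68 = 64
  W = -42 + 6·148 − 5·64 = 526
  Y = 220 + 2·68 = 356
Policy A (P + 23):
  P = 148 + 23 = 171
  J = 68
  B = -16 + 171 − 68 = 87
  W = -42 + 6·171 − 5·87 = 549
  Y = 220 + 2·68 = 356
ΔW = 549 − 526 = 23; ΔY = 356 − 356 = 0
Score = 1·23 + 4·0 = 23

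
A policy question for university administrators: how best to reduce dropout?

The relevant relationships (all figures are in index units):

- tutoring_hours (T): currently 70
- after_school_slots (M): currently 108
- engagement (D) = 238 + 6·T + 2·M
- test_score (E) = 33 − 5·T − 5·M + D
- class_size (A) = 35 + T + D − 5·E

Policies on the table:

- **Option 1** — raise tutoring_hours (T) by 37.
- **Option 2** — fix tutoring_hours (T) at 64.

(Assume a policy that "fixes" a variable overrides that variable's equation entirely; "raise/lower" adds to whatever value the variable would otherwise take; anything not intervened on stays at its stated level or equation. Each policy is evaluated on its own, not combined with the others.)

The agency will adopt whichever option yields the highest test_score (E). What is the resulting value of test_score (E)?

Option 1 (T + 37):
  T = 70 + 37 = 107
  M = 108
  D = 238 + 6·107 + 2·108 = 1096
  E = 33 − 5·107 − 5·108 + 1096 = 54
Option 2 (T := 64):
  T = 64
  M = 108
  D = 238 + 6·64 + 2·108 = 838
  E = 33 − 5·64 − 5·108 + 838 = 11
Comparing — Option 1: E=54, Option 2: E=11. Highest is 54 (Option 1).

54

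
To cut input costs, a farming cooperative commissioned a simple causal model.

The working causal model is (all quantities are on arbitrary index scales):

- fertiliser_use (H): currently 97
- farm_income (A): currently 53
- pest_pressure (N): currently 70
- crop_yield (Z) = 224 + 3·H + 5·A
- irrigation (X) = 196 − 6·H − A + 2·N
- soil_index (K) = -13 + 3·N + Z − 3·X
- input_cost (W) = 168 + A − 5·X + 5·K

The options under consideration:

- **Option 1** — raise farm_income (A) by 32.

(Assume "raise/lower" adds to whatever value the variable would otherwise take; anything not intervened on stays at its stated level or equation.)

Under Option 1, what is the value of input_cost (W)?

Option 1 (A + 32):
  H = 97
  A = 53 + 32 = 85
  N = 70
  Z = 224 + 3·97 + 5·85 = 940
  X = 196 − 6·97 − 85 + 2·70 = -331
  K = -13 + 3·70 + 940 − 3·(-331) = 2130
  W = 168 + 85 − 5·(-331) + 5·2130 = 12558

12558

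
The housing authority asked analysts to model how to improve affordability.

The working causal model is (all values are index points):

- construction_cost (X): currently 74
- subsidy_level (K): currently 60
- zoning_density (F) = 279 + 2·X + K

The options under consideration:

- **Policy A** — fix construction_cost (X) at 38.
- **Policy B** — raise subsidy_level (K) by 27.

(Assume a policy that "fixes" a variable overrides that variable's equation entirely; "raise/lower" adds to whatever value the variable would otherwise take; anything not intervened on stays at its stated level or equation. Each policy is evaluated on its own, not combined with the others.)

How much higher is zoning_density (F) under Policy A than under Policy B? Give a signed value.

Policy A (X := 38):
  X = 38
  K = 60
  F = 279 + 2·38 + 60 = 415
Policy B (K + 27):
  X = 74
  K = 60 + 27 = 87
  F = 279 + 2·74 + 87 = 514
F: 415 − 514 = -99

-99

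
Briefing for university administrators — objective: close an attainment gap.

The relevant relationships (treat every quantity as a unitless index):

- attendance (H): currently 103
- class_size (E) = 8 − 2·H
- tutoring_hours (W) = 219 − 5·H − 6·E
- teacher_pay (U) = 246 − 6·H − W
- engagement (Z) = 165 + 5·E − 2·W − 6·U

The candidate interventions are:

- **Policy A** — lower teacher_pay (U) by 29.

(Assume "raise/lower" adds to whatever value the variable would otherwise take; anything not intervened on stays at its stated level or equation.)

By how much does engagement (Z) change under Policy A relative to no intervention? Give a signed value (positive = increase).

Baseline:
  H = 103
  E = 8 − 2·103 = -198
  W = 219 − 5·103 − 6·(-198) = 892
  U = 246 − 6·103 − 892 = -1264
  Z = 165 + 5·(-198) − 2·892 − 6·(-1264) = 4975
Policy A (U − 29):
  H = 103
  E = 8 − 2·103 = -198
  W = 219 − 5·103 − 6·(-198) = 892
  U = 246 − 6·103 − 892 (−29 from intervention) = -1293
  Z = 165 + 5·(-198) − 2·892 − 6·(-1293) = 5149
Change in Z: 5149 − 4975 = 174

174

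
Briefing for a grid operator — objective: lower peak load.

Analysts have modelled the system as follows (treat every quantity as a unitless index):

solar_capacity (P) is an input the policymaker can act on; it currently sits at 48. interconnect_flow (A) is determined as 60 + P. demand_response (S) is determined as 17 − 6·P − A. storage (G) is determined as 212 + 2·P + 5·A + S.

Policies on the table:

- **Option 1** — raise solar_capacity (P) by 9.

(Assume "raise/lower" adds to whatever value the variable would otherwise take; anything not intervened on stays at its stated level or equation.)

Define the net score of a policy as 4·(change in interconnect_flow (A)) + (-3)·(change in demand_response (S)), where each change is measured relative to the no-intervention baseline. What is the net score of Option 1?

225

Baseline:
  P = 48
  A = 60 + 48 = 108
  S = 17 − 6·48 − 108 = -379
Option 1 (P + 9):
  P = 48 + 9 = 57
  A = 60 + 57 = 117
  S = 17 − 6·57 − 117 = -442
ΔA = 117 − 108 = 9; ΔS = -442 − (-379) = -63
Score = 4·9 + (-3)·(-63) = 225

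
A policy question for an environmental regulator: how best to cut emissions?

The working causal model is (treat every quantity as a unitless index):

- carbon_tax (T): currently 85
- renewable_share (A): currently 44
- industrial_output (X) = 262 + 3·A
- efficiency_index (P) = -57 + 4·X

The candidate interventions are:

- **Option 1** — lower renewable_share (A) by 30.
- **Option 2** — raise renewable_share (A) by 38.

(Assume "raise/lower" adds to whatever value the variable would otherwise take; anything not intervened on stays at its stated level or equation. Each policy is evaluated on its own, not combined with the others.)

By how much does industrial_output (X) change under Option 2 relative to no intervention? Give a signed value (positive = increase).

Baseline:
  A = 44
  X = 262 + 3·44 = 394
Option 2 (A + 38):
  A = 44 + 38 = 82
  X = 262 + 3·82 = 508
Change in X: 508 − 394 = 114

114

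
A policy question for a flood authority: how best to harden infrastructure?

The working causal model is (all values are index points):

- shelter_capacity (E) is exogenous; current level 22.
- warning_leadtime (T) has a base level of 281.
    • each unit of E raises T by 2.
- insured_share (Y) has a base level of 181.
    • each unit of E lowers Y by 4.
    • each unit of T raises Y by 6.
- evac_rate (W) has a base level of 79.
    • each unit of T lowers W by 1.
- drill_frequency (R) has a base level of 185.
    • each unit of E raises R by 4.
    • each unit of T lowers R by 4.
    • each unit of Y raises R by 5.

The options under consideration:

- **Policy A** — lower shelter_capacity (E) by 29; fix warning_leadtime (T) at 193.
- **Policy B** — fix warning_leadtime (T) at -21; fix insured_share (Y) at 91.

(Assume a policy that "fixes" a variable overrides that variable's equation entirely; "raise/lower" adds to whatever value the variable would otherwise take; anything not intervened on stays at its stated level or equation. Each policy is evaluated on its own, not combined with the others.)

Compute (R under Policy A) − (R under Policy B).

Policy A (E − 29, T := 193):
  E = 22 − 29 = -7
  T = 193
  Y = 181 − 4·(-7) + 6·193 = 1367
  R = 185 + 4·(-7) − 4·193 + 5·1367 = 6220
Policy B (T := -21, Y := 91):
  E = 22
  T = -21
  Y = 91
  R = 185 + 4·22 − 4·(-21) + 5·91 = 812
R: 6220 − 812 = 5408

5408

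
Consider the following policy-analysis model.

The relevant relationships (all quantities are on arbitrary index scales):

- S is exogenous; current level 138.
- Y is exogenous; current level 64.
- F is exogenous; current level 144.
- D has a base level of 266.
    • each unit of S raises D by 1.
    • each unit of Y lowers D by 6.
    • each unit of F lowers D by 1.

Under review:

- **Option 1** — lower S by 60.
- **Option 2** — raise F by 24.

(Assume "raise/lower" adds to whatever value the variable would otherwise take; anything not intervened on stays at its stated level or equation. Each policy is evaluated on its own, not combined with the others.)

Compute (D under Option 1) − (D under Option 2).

Option 1 (S − 60):
  S = 138 − 60 = 78
  Y = 64
  F = 144
  D = 266 + 78 − 6·64 − 144 = -184
Option 2 (F + 24):
  S = 138
  Y = 64
  F = 144 + 24 = 168
  D = 266 + 138 − 6·64 − 168 = -148
D: -184 − (-148) = -36

-36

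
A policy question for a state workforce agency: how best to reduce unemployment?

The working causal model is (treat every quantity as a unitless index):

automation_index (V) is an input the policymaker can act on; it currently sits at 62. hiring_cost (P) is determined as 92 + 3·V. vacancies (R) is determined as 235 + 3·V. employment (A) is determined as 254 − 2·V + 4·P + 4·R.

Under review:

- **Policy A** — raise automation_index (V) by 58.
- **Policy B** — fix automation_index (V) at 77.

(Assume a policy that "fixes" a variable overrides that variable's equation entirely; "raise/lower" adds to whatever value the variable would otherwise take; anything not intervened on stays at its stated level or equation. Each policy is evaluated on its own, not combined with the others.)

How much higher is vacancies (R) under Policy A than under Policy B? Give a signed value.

Policy A (V + 58):
  V = 62 + 58 = 120
  R = 235 + 3·120 = 595
Policy B (V := 77):
  V = 77
  R = 235 + 3·77 = 466
R: 595 − 466 = 129

129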